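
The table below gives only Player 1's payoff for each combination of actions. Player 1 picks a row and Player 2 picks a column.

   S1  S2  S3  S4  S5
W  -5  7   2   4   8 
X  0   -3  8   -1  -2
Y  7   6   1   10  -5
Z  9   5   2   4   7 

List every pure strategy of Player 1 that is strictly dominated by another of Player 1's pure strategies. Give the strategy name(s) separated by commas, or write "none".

Nothing dominates W: X at S2 (7>-3); Y at S2 (7>6); Z at S2 (7>5).
X is not dominated — it holds its own against W at S1 (0>-5); Y at S3 (8>1); Z at S3 (8>2).
Y is not dominated — it holds its own against W at S1 (7>-5); X at S1 (7>0); Z at S2 (6>5).
Nothing dominates Z: W at S1 (9>-5); X at S1 (9>0); Y at S1 (9>7).

none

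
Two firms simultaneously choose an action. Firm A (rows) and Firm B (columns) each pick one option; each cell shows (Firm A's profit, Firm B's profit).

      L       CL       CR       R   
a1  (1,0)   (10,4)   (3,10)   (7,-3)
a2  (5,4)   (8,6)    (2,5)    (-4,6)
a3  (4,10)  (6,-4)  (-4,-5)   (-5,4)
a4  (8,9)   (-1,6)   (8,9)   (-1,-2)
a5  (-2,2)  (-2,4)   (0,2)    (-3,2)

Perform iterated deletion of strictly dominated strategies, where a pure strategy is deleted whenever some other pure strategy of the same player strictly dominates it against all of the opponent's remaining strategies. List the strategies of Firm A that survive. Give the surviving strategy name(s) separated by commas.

For Firm A, a2 strictly dominates a3 on the remaining columns (L: 5>4, CL: 8>6, CR: 2>-4, R: -4>-5); eliminate a3.
Row a5 is eliminated: a1 beats it against every remaining column (L: 1>-2, CL: 10>-2, CR: 3>0, R: 7>-3).
Among the remaining strategies, none is strictly dominated by another pure strategy of the same player, so the elimination stops.
Surviving strategies — Firm A: {a1, a2, a4}; Firm B: {L, CL, CR, R}.

a1, a2, a4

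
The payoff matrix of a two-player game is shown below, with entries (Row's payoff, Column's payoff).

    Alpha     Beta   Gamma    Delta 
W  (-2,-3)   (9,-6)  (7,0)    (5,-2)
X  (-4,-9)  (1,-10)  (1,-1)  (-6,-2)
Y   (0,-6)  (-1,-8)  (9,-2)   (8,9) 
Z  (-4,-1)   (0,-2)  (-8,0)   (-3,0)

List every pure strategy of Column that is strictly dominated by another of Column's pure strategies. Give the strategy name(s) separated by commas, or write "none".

Alpha, Beta

Alpha is strictly dominated by Gamma (W: 0>-3, X: -1>-9, Y: -2>-6, Z: 0>-1).
Beta is strictly dominated by Alpha (W: -3>-6, X: -9>-10, Y: -6>-8, Z: -1>-2).
Nothing dominates Gamma: Alpha at W (0>-3); Beta at W (0>-6); Delta at W (0>-2).
Delta: no other strategy beats it everywhere (Alpha at W (-2>-3); Beta at W (-2>-6); Gamma at Y (9>-2)).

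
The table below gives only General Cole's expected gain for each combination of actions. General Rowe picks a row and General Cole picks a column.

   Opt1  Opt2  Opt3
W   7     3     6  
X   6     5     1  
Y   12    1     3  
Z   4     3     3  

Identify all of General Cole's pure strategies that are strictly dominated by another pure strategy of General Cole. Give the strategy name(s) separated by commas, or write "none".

Opt2, Opt3

Nothing dominates Opt1: Opt2 at W (7>3); Opt3 at W (7>6).
Opt1 strictly dominates Opt2 — W: 7>3, X: 6>5, Y: 12>1, Z: 4>3.
Opt3: dominated, since Opt1 does at least as well everywhere (W: 7>6, X: 6>1, Y: 12>3, Z: 4>3).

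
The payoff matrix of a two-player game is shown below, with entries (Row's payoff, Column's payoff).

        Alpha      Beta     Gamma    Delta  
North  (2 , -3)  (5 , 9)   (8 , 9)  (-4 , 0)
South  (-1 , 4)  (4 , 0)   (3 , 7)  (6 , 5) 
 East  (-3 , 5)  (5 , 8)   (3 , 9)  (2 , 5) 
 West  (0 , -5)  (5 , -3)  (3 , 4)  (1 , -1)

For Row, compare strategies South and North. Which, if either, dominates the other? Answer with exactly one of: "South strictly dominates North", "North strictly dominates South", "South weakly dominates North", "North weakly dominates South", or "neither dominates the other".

neither dominates the other

Compare South to North across every action of Column: Alpha: -1<2, Beta: 4<5, Gamma: 3<8, Delta: 6>-4.
South does better at Delta but worse at Alpha, Beta, Gamma; neither strategy dominates the other.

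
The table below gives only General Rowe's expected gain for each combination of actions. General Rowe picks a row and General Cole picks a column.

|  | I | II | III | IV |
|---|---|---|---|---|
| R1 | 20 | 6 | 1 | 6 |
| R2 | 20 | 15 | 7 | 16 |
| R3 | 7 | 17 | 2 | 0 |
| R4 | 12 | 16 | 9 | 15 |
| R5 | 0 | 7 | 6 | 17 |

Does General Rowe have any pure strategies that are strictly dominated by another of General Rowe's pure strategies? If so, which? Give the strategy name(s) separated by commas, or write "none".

R1: no other strategy beats it everywhere (R2 at I (20=20); R3 at I (20>7); R4 at I (20>12); R5 at I (20>0)).
R2 is not dominated — it holds its own against R1 at I (20=20); R3 at I (20>7); R4 at I (20>12); R5 at I (20>0).
R3: no other strategy beats it everywhere (R1 at II (17>6); R2 at II (17>15); R4 at II (17>16); R5 at I (7>0)).
Nothing dominates R4: R1 at II (16>6); R2 at II (16>15); R3 at I (12>7); R5 at I (12>0).
Nothing dominates R5: R1 at II (7>6); R2 at IV (17>16); R3 at III (6>2); R4 at IV (17>15).

none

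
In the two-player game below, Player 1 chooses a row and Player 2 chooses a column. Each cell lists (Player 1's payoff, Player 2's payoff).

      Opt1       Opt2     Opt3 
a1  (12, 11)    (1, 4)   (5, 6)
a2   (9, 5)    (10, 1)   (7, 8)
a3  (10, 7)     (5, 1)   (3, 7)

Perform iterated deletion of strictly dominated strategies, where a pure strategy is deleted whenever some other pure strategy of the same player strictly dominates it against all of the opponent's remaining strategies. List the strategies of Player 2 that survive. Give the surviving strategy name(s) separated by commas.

Opt1, Opt3

For Player 2, Opt1 strictly dominates Opt2 on the remaining rows (a1: 11>4, a2: 5>1, a3: 7>1); eliminate Opt2.
Player 1's strategy a3 is strictly dominated by a1 (Opt1: 12>10, Opt3: 5>3) and is removed.
Among the remaining strategies, none is strictly dominated by another pure strategy of the same player, so the elimination stops.
Surviving strategies — Player 1: {a1, a2}; Player 2: {Opt1, Opt3}.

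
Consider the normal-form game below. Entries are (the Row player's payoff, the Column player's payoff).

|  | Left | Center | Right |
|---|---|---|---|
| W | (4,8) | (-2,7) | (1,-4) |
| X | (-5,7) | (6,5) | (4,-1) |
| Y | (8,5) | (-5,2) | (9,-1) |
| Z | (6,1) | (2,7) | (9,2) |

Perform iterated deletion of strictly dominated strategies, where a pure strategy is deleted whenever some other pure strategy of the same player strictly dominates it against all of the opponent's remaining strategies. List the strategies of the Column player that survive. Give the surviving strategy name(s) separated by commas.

Left, Center

For the Row player, Z strictly dominates W on the remaining columns (Left: 6>4, Center: 2>-2, Right: 9>1); eliminate W.
The Column player's strategy Right is strictly dominated by Center (X: 5>-1, Y: 2>-1, Z: 7>2) and is removed.
Among the remaining strategies, none is strictly dominated by another pure strategy of the same player, so the elimination stops.
Surviving strategies — the Row player: {X, Y, Z}; the Column player: {Left, Center}.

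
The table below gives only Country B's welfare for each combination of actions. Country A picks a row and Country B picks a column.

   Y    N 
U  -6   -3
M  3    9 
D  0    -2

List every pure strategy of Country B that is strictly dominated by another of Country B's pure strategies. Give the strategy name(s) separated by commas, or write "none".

none

Y is not dominated — it holds its own against N at D (0>-2).
Nothing dominates N: Y at U (-3>-6).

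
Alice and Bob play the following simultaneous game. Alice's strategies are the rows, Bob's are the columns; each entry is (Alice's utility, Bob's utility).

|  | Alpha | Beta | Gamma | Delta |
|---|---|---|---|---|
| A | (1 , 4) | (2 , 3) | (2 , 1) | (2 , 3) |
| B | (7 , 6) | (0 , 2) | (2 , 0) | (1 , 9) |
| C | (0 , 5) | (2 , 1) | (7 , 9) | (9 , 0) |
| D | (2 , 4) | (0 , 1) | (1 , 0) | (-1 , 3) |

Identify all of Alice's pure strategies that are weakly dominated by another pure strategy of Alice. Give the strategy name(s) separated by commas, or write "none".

D

A: no other strategy beats it everywhere (B at Beta (2>0); C at Alpha (1>0); D at Beta (2>0)).
Nothing dominates B: A at Alpha (7>1); C at Alpha (7>0); D at Alpha (7>2).
C: no other strategy beats it everywhere (A at Gamma (7>2); B at Beta (2>0); D at Beta (2>0)).
D is weakly dominated by B (Alpha: 7>2, Beta: 0=0, Gamma: 2>1, Delta: 1>-1).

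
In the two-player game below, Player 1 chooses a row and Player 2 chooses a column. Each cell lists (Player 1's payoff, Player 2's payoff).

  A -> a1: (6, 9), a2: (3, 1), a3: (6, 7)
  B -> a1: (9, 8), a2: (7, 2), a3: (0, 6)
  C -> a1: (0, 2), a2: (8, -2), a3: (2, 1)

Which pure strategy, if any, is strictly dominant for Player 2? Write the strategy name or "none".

a1

a1 vs a2: A: 9>1, B: 8>2, C: 2>-2.
a1 vs a3: A: 9>7, B: 8>6, C: 2>1.
a1 strictly beats every other strategy against every opponent action, so it is strictly dominant.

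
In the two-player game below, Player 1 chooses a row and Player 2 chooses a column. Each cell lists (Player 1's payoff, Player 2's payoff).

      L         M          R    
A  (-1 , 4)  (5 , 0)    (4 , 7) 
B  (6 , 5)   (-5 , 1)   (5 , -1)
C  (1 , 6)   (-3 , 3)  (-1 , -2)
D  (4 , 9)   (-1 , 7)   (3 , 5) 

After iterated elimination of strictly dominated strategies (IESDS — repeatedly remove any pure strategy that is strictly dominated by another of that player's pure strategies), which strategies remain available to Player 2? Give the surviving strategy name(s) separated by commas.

L

Player 1's strategy C is strictly dominated by D (L: 4>1, M: -1>-3, R: 3>-1) and is removed.
Player 2's strategy M is strictly dominated by L (A: 4>0, B: 5>1, D: 9>7) and is removed.
For Player 1, B strictly dominates A on the remaining columns (L: 6>-1, R: 5>4); eliminate A.
Player 1's strategy D is strictly dominated by B (L: 6>4, R: 5>3) and is removed.
For Player 2, L strictly dominates R on the remaining rows (B: 5>-1); eliminate R.
Among the remaining strategies, none is strictly dominated by another pure strategy of the same player, so the elimination stops.
Surviving strategies — Player 1: {B}; Player 2: {L}.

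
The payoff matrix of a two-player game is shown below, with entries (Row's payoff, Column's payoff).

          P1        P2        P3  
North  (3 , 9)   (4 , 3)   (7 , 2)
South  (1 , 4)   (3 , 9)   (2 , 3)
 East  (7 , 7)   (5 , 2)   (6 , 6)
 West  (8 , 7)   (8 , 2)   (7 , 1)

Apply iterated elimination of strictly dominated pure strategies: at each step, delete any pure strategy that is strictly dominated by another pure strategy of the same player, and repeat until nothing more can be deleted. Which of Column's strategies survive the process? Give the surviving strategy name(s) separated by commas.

Row South is eliminated: North beats it against every remaining column (P1: 3>1, P2: 4>3, P3: 7>2).
Row East is eliminated: West beats it against every remaining column (P1: 8>7, P2: 8>5, P3: 7>6).
For Column, P1 strictly dominates P2 on the remaining rows (North: 9>3, West: 7>2); eliminate P2.
Column's strategy P3 is strictly dominated by P1 (North: 9>2, West: 7>1) and is removed.
Row North is eliminated: West beats it against every remaining column (P1: 8>3).
Among the remaining strategies, none is strictly dominated by another pure strategy of the same player, so the elimination stops.
Surviving strategies — Row: {West}; Column: {P1}.

P1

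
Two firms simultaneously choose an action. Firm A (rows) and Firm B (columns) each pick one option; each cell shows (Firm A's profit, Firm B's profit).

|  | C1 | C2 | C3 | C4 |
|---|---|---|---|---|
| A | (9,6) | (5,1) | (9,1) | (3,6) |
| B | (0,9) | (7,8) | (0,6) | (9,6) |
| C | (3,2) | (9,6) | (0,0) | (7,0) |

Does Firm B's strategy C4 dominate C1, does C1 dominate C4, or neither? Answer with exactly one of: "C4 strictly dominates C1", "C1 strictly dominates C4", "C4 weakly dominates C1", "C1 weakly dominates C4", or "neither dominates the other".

C1 weakly dominates C4

C4's payoffs vs C1's, by Firm A's action — A: 6=6, B: 6<9, C: 0<2.
C1 is at least as good everywhere and strictly better somewhere (tied at A), so C1 weakly dominates C4.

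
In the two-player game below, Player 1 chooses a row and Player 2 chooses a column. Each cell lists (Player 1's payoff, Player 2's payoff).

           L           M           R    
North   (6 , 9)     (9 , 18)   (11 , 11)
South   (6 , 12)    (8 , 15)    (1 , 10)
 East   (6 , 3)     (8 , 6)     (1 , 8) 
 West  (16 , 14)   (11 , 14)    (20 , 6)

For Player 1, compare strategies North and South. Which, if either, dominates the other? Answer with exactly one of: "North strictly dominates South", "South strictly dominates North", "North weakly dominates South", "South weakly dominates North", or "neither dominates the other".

North's payoffs vs South's, by Player 2's action — L: 6=6, M: 9>8, R: 11>1.
North is at least as good everywhere and strictly better somewhere (tied only at L), so North weakly but not strictly dominates South.

North weakly dominates South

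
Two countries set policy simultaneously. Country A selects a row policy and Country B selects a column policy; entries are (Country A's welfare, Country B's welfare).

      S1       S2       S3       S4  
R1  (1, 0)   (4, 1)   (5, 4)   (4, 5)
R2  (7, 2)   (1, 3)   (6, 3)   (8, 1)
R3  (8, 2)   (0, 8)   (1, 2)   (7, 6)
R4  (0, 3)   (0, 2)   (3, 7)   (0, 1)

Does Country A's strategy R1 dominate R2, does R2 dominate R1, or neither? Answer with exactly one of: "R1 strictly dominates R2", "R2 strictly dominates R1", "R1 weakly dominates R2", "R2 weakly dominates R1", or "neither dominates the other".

neither dominates the other

Compare R1 to R2 across every action of Country B: S1: 1<7, S2: 4>1, S3: 5<6, S4: 4<8.
R1 does better at S2 but worse at S1, S3, S4; neither strategy dominates the other.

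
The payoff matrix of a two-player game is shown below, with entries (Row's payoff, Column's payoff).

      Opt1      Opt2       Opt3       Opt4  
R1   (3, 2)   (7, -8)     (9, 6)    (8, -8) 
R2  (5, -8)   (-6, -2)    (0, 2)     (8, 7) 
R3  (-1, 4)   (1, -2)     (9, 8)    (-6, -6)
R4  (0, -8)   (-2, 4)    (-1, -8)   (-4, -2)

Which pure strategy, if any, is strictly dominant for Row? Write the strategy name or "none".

none

R1 fails to dominate R2 at Opt1 (3<5).
R2 fails to dominate R1 at Opt2 (-6<7).
R3 fails to dominate R1 at Opt1 (-1<3).
R4 fails to dominate R1 at Opt1 (0<3).
No single strategy dominates all the others.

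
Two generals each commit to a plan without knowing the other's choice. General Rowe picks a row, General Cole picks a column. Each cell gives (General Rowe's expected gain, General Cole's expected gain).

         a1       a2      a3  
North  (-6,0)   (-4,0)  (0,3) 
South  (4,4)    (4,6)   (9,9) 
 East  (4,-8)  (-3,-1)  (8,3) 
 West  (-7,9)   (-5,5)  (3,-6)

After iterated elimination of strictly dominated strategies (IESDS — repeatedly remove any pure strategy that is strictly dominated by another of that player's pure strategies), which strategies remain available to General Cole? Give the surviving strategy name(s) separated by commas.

a3

General Rowe's strategy North is strictly dominated by South (a1: 4>-6, a2: 4>-4, a3: 9>0) and is removed.
For General Rowe, South strictly dominates West on the remaining columns (a1: 4>-7, a2: 4>-5, a3: 9>3); eliminate West.
For General Cole, a2 strictly dominates a1 on the remaining rows (South: 6>4, East: -1>-8); eliminate a1.
Row East is eliminated: South beats it against every remaining column (a2: 4>-3, a3: 9>8).
Column a2 is eliminated: a3 beats it against every remaining row (South: 9>6).
Among the remaining strategies, none is strictly dominated by another pure strategy of the same player, so the elimination stops.
Surviving strategies — General Rowe: {South}; General Cole: {a3}.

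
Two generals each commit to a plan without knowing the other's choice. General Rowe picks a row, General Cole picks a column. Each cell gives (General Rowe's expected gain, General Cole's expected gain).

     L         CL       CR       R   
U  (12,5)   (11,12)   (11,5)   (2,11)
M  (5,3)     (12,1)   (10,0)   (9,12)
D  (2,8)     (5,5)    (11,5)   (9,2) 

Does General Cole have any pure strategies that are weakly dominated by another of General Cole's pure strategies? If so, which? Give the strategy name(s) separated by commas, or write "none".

CR

L is not dominated — it holds its own against CL at M (3>1); CR at M (3>0); R at D (8>2).
CL: no other strategy beats it everywhere (L at U (12>5); CR at U (12>5); R at U (12>11)).
CR is weakly dominated by L (U: 5=5, M: 3>0, D: 8>5).
Nothing dominates R: L at U (11>5); CL at M (12>1); CR at U (11>5).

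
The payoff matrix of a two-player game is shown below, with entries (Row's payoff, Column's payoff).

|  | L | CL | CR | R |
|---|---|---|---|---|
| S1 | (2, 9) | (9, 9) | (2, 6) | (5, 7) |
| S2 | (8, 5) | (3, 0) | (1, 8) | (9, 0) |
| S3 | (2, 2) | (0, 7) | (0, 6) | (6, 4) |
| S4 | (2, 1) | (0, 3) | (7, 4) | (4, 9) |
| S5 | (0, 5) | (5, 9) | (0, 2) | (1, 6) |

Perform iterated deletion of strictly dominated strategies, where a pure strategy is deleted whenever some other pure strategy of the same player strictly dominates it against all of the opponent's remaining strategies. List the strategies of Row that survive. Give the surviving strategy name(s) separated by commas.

Row S3 is eliminated: S2 beats it against every remaining column (L: 8>2, CL: 3>0, CR: 1>0, R: 9>6).
Row's strategy S5 is strictly dominated by S1 (L: 2>0, CL: 9>5, CR: 2>0, R: 5>1) and is removed.
Among the remaining strategies, none is strictly dominated by another pure strategy of the same player, so the elimination stops.
Surviving strategies — Row: {S1, S2, S4}; Column: {L, CL, CR, R}.

S1, S2, S4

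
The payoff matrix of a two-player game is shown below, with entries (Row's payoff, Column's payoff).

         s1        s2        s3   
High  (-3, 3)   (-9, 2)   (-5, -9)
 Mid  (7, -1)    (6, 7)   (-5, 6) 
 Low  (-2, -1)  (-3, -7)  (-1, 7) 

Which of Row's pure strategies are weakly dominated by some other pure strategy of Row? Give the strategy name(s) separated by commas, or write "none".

High

High: dominated, since Mid does at least as well everywhere (s1: 7>-3, s2: 6>-9, s3: -5=-5).
Mid is not dominated — it holds its own against High at s1 (7>-3); Low at s1 (7>-2).
Low is not dominated — it holds its own against High at s1 (-2>-3); Mid at s3 (-1>-5).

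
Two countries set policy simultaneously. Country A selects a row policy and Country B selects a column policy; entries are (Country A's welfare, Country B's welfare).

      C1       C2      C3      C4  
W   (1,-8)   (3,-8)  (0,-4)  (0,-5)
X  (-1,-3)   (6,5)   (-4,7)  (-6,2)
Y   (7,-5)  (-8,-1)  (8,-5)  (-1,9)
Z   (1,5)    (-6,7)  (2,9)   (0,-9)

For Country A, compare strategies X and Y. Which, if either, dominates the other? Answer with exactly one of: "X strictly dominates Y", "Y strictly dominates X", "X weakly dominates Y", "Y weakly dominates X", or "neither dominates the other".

neither dominates the other

Compare X to Y across each choice by Country B: C1: -1<7, C2: 6>-8, C3: -4<8, C4: -6<-1.
X does better at C2 but worse at C1, C3, C4; neither strategy dominates the other.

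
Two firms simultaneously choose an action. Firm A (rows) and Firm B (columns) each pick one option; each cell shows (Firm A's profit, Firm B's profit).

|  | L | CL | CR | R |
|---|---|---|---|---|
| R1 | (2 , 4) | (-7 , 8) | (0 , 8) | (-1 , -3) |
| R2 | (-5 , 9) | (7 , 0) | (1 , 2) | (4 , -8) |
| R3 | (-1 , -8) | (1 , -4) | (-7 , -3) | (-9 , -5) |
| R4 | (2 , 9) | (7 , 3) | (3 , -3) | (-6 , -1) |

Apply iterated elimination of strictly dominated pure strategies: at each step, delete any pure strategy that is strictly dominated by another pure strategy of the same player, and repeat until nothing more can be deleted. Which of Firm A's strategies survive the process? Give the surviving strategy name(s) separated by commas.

R1, R2, R4

Row R3 is eliminated: R4 beats it against every remaining column (L: 2>-1, CL: 7>1, CR: 3>-7, R: -6>-9).
Firm B's strategy R is strictly dominated by L (R1: 4>-3, R2: 9>-8, R4: 9>-1) and is removed.
Among the remaining strategies, none is strictly dominated by another pure strategy of the same player, so the elimination stops.
Surviving strategies — Firm A: {R1, R2, R4}; Firm B: {L, CL, CR}.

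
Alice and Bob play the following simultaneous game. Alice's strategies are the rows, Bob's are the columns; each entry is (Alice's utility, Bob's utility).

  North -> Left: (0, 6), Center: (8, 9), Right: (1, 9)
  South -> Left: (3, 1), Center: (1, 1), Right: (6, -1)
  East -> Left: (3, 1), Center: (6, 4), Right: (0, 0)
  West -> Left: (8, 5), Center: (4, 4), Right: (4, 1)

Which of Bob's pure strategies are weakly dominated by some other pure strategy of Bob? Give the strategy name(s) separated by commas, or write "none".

Right

Left is not dominated — it holds its own against Center at West (5>4); Right at South (1>-1).
Nothing dominates Center: Left at North (9>6); Right at South (1>-1).
Center weakly dominates Right — North: 9=9, South: 1>-1, East: 4>0, West: 4>1.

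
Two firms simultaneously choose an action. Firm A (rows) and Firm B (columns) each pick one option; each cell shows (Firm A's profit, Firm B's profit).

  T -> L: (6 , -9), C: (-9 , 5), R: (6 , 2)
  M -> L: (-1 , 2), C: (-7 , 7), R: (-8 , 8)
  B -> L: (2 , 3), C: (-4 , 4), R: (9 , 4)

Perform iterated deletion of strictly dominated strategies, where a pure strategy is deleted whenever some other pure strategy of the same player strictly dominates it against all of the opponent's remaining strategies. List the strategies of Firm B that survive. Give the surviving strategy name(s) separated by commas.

Row M is eliminated: B beats it against every remaining column (L: 2>-1, C: -4>-7, R: 9>-8).
For Firm B, C strictly dominates L on the remaining rows (T: 5>-9, B: 4>3); eliminate L.
Row T is eliminated: B beats it against every remaining column (C: -4>-9, R: 9>6).
Among the remaining strategies, none is strictly dominated by another pure strategy of the same player, so the elimination stops.
Surviving strategies — Firm A: {B}; Firm B: {C, R}.

C, R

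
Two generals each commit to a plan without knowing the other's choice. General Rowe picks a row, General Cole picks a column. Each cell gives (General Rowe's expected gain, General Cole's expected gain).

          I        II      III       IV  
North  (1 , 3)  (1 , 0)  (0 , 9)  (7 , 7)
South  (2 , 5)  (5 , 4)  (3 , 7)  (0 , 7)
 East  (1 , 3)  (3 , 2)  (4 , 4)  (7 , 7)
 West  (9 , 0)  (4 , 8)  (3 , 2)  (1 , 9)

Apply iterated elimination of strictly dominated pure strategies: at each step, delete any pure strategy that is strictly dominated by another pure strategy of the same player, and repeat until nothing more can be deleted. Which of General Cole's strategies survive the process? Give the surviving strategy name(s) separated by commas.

Column I is eliminated: III beats it against every remaining row (North: 9>3, South: 7>5, East: 4>3, West: 2>0).
For General Cole, IV strictly dominates II on the remaining rows (North: 7>0, South: 7>4, East: 7>2, West: 9>8); eliminate II.
Row South is eliminated: East beats it against every remaining column (III: 4>3, IV: 7>0).
For General Rowe, East strictly dominates West on the remaining columns (III: 4>3, IV: 7>1); eliminate West.
Among the remaining strategies, none is strictly dominated by another pure strategy of the same player, so the elimination stops.
Surviving strategies — General Rowe: {North, East}; General Cole: {III, IV}.

III, IV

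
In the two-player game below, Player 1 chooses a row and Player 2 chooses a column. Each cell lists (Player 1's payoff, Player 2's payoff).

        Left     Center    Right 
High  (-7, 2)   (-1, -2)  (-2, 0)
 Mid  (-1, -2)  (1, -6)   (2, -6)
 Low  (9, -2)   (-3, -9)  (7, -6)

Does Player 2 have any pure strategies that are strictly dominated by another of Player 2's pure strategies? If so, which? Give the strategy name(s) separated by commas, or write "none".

Nothing dominates Left: Center at High (2>-2); Right at High (2>0).
Center: dominated, since Left does at least as well everywhere (High: 2>-2, Mid: -2>-6, Low: -2>-9).
Left strictly dominates Right — High: 2>0, Mid: -2>-6, Low: -2>-6.

Center, Right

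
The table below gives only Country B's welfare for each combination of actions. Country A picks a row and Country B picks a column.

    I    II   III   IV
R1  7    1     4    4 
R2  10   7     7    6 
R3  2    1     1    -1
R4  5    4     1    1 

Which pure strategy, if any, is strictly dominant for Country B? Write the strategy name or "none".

I vs II: R1: 7>1, R2: 10>7, R3: 2>1, R4: 5>4.
I vs III: R1: 7>4, R2: 10>7, R3: 2>1, R4: 5>1.
I vs IV: R1: 7>4, R2: 10>6, R3: 2>-1, R4: 5>1.
I strictly beats every other strategy against every opponent action, so it is strictly dominant.

I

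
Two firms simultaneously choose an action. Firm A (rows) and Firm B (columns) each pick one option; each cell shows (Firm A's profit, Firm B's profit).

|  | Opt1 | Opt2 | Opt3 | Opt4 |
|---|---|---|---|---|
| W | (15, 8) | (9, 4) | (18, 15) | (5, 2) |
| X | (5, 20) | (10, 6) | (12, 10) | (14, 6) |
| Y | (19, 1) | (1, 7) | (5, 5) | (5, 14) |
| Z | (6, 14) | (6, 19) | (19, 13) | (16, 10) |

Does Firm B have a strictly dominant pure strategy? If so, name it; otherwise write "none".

none

Opt1 fails to dominate Opt2 at Y (1<7).
Opt2 fails to dominate Opt1 at W (4<8).
Opt3 fails to dominate Opt1 at X (10<20).
Opt4 fails to dominate Opt1 at W (2<8).
No single strategy dominates all the others.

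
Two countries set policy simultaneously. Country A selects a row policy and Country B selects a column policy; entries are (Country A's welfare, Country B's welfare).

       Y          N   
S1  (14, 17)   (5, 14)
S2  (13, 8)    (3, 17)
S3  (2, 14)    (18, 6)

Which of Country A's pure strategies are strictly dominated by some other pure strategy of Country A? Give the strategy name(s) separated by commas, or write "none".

S1 is not dominated — it holds its own against S2 at Y (14>13); S3 at Y (14>2).
S1 strictly dominates S2 — Y: 14>13, N: 5>3.
Nothing dominates S3: S1 at N (18>5); S2 at N (18>3).

S2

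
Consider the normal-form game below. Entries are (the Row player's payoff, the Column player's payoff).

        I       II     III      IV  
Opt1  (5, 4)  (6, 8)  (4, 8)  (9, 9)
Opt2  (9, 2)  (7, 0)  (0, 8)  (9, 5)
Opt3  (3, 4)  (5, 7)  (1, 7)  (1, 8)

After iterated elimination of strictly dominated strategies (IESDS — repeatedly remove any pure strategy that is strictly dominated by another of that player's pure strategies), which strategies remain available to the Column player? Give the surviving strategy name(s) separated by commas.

Row Opt3 is eliminated: Opt1 beats it against every remaining column (I: 5>3, II: 6>5, III: 4>1, IV: 9>1).
For the Column player, III strictly dominates I on the remaining rows (Opt1: 8>4, Opt2: 8>2); eliminate I.
The Column player's strategy II is strictly dominated by IV (Opt1: 9>8, Opt2: 5>0) and is removed.
Among the remaining strategies, none is strictly dominated by another pure strategy of the same player, so the elimination stops.
Surviving strategies — the Row player: {Opt1, Opt2}; the Column player: {III, IV}.

III, IV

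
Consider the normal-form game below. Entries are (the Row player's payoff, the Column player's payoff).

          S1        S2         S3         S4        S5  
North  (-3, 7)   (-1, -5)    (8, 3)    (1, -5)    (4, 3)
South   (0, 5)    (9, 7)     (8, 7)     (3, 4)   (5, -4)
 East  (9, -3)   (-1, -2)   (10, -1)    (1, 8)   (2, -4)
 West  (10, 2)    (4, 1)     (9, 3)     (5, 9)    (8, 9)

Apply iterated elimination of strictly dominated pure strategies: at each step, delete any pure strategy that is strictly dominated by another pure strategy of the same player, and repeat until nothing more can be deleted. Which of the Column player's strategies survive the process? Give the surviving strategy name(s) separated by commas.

Row North is eliminated: West beats it against every remaining column (S1: 10>-3, S2: 4>-1, S3: 9>8, S4: 5>1, S5: 8>4).
Column S1 is eliminated: S3 beats it against every remaining row (South: 7>5, East: -1>-3, West: 3>2).
Among the remaining strategies, none is strictly dominated by another pure strategy of the same player, so the elimination stops.
Surviving strategies — the Row player: {South, East, West}; the Column player: {S2, S3, S4, S5}.

S2, S3, S4, S5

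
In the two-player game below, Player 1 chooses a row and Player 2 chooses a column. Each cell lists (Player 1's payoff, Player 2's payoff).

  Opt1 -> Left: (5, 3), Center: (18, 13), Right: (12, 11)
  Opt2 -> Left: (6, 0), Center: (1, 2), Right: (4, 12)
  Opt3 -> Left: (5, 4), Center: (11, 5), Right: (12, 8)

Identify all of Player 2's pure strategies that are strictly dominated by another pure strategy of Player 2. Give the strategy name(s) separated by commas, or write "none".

Left: dominated, since Center does at least as well everywhere (Opt1: 13>3, Opt2: 2>0, Opt3: 5>4).
Center: no other strategy beats it everywhere (Left at Opt1 (13>3); Right at Opt1 (13>11)).
Nothing dominates Right: Left at Opt1 (11>3); Center at Opt2 (12>2).

Left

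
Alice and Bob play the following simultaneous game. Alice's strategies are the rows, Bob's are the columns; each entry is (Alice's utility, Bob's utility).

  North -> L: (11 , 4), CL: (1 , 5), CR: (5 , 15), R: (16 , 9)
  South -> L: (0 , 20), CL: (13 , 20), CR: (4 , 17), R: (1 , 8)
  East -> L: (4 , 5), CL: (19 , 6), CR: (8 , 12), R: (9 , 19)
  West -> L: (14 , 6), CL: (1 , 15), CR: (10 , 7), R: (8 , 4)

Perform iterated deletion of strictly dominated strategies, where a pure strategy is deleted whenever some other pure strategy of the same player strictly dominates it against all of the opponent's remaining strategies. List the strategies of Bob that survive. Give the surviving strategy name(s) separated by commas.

CL, CR, R

Alice's strategy South is strictly dominated by East (L: 4>0, CL: 19>13, CR: 8>4, R: 9>1) and is removed.
Bob's strategy L is strictly dominated by CL (North: 5>4, East: 6>5, West: 15>6) and is removed.
Among the remaining strategies, none is strictly dominated by another pure strategy of the same player, so the elimination stops.
Surviving strategies — Alice: {North, East, West}; Bob: {CL, CR, R}.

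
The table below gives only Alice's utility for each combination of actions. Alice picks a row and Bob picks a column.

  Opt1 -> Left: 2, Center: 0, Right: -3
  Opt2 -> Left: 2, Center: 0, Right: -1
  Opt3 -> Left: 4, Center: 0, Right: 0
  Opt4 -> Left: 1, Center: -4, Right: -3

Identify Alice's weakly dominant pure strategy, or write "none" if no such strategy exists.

Opt3 vs Opt1: Left: 4>2, Center: 0=0, Right: 0>-3.
Opt3 vs Opt2: Left: 4>2, Center: 0=0, Right: 0>-1.
Opt3 vs Opt4: Left: 4>1, Center: 0>-4, Right: 0>-3.
Opt3 is at least as good as every other strategy against every opponent action, so it is weakly dominant.

Opt3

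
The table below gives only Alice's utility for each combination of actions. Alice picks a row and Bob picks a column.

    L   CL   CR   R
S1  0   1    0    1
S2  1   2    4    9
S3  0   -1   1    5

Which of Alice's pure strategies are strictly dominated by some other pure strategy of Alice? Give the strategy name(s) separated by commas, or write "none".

S2 strictly dominates S1 — L: 1>0, CL: 2>1, CR: 4>0, R: 9>1.
S2 is not dominated — it holds its own against S1 at L (1>0); S3 at L (1>0).
S3 is strictly dominated by S2 (L: 1>0, CL: 2>-1, CR: 4>1, R: 9>5).

S1, S3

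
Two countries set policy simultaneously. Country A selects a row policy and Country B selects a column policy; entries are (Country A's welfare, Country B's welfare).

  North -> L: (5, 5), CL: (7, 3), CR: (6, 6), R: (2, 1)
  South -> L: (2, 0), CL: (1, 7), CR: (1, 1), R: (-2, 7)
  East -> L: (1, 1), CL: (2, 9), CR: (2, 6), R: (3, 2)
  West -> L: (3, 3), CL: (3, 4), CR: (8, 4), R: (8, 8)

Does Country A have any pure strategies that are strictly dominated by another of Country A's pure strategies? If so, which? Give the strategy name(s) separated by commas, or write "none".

South, East

North is not dominated — it holds its own against South at L (5>2); East at L (5>1); West at L (5>3).
South: dominated, since North does at least as well everywhere (L: 5>2, CL: 7>1, CR: 6>1, R: 2>-2).
West strictly dominates East — L: 3>1, CL: 3>2, CR: 8>2, R: 8>3.
West: no other strategy beats it everywhere (North at CR (8>6); South at L (3>2); East at L (3>1)).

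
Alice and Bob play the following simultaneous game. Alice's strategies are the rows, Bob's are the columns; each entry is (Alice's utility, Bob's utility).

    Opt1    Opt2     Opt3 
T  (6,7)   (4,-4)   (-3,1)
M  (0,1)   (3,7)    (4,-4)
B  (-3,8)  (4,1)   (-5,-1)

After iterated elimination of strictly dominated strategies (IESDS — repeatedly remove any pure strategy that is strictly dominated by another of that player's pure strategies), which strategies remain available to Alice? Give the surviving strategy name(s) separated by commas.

T

Column Opt3 is eliminated: Opt1 beats it against every remaining row (T: 7>1, M: 1>-4, B: 8>-1).
Alice's strategy M is strictly dominated by T (Opt1: 6>0, Opt2: 4>3) and is removed.
Bob's strategy Opt2 is strictly dominated by Opt1 (T: 7>-4, B: 8>1) and is removed.
For Alice, T strictly dominates B on the remaining columns (Opt1: 6>-3); eliminate B.
Among the remaining strategies, none is strictly dominated by another pure strategy of the same player, so the elimination stops.
Surviving strategies — Alice: {T}; Bob: {Opt1}.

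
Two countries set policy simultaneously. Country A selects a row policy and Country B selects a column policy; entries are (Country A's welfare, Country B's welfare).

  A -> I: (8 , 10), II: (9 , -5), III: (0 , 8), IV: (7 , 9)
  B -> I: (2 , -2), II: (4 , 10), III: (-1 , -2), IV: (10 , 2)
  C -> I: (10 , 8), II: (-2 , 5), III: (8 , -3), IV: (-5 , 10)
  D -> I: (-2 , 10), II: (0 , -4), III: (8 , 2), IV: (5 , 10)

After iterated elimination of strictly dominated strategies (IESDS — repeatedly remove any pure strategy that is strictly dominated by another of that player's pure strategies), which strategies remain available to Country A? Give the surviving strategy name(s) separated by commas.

For Country B, IV strictly dominates III on the remaining rows (A: 9>8, B: 2>-2, C: 10>-3, D: 10>2); eliminate III.
For Country A, A strictly dominates D on the remaining columns (I: 8>-2, II: 9>0, IV: 7>5); eliminate D.
Among the remaining strategies, none is strictly dominated by another pure strategy of the same player, so the elimination stops.
Surviving strategies — Country A: {A, B, C}; Country B: {I, II, IV}.

A, B, C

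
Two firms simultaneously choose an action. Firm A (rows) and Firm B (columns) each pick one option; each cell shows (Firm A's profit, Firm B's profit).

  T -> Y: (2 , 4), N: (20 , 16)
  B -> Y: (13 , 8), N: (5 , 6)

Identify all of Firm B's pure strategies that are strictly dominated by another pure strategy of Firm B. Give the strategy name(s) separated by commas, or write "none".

Y is not dominated — it holds its own against N at B (8>6).
N: no other strategy beats it everywhere (Y at T (16>4)).

none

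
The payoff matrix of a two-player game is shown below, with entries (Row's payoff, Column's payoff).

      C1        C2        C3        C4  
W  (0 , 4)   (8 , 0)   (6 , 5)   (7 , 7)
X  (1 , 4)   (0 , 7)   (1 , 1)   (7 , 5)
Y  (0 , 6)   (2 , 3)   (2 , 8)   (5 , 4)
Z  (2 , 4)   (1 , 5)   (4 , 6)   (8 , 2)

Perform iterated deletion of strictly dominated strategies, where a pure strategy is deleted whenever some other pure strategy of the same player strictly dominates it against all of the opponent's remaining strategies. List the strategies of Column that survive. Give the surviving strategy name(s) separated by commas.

Row's strategy X is strictly dominated by Z (C1: 2>1, C2: 1>0, C3: 4>1, C4: 8>7) and is removed.
For Column, C3 strictly dominates C1 on the remaining rows (W: 5>4, Y: 8>6, Z: 6>4); eliminate C1.
Row Y is eliminated: W beats it against every remaining column (C2: 8>2, C3: 6>2, C4: 7>5).
For Column, C3 strictly dominates C2 on the remaining rows (W: 5>0, Z: 6>5); eliminate C2.
Among the remaining strategies, none is strictly dominated by another pure strategy of the same player, so the elimination stops.
Surviving strategies — Row: {W, Z}; Column: {C3, C4}.

C3, C4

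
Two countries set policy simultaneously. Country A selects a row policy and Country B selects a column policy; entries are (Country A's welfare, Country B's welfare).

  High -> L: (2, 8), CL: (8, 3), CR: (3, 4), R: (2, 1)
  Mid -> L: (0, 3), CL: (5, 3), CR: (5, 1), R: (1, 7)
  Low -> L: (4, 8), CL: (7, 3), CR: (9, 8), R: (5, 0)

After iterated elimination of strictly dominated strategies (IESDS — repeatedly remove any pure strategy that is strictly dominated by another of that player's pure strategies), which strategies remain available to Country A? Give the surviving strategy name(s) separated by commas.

Row Mid is eliminated: Low beats it against every remaining column (L: 4>0, CL: 7>5, CR: 9>5, R: 5>1).
Country B's strategy CL is strictly dominated by L (High: 8>3, Low: 8>3) and is removed.
Country A's strategy High is strictly dominated by Low (L: 4>2, CR: 9>3, R: 5>2) and is removed.
Column R is eliminated: L beats it against every remaining row (Low: 8>0).
Among the remaining strategies, none is strictly dominated by another pure strategy of the same player, so the elimination stops.
Surviving strategies — Country A: {Low}; Country B: {L, CR}.

Low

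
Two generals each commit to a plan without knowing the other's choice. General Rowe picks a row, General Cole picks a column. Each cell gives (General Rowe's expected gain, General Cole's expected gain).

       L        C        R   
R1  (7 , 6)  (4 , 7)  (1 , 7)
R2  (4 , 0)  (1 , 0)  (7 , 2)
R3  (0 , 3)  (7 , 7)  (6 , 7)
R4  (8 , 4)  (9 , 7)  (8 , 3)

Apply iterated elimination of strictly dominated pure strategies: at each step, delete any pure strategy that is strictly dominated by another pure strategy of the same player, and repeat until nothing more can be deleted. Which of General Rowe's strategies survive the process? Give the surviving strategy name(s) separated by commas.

Row R1 is eliminated: R4 beats it against every remaining column (L: 8>7, C: 9>4, R: 8>1).
General Rowe's strategy R2 is strictly dominated by R4 (L: 8>4, C: 9>1, R: 8>7) and is removed.
Row R3 is eliminated: R4 beats it against every remaining column (L: 8>0, C: 9>7, R: 8>6).
General Cole's strategy L is strictly dominated by C (R4: 7>4) and is removed.
Column R is eliminated: C beats it against every remaining row (R4: 7>3).
Among the remaining strategies, none is strictly dominated by another pure strategy of the same player, so the elimination stops.
Surviving strategies — General Rowe: {R4}; General Cole: {C}.

R4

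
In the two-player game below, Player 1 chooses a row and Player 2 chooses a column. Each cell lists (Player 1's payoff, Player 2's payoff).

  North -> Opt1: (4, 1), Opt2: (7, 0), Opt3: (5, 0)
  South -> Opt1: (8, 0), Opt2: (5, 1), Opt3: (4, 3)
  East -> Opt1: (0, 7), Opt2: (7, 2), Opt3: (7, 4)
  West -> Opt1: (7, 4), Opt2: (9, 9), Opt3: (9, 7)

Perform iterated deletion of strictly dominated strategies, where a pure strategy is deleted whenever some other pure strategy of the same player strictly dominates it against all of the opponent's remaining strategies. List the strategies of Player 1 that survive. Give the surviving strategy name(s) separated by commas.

Row North is eliminated: West beats it against every remaining column (Opt1: 7>4, Opt2: 9>7, Opt3: 9>5).
Player 1's strategy East is strictly dominated by West (Opt1: 7>0, Opt2: 9>7, Opt3: 9>7) and is removed.
Player 2's strategy Opt1 is strictly dominated by Opt2 (South: 1>0, West: 9>4) and is removed.
For Player 1, West strictly dominates South on the remaining columns (Opt2: 9>5, Opt3: 9>4); eliminate South.
Column Opt3 is eliminated: Opt2 beats it against every remaining row (West: 9>7).
Among the remaining strategies, none is strictly dominated by another pure strategy of the same player, so the elimination stops.
Surviving strategies — Player 1: {West}; Player 2: {Opt2}.

West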